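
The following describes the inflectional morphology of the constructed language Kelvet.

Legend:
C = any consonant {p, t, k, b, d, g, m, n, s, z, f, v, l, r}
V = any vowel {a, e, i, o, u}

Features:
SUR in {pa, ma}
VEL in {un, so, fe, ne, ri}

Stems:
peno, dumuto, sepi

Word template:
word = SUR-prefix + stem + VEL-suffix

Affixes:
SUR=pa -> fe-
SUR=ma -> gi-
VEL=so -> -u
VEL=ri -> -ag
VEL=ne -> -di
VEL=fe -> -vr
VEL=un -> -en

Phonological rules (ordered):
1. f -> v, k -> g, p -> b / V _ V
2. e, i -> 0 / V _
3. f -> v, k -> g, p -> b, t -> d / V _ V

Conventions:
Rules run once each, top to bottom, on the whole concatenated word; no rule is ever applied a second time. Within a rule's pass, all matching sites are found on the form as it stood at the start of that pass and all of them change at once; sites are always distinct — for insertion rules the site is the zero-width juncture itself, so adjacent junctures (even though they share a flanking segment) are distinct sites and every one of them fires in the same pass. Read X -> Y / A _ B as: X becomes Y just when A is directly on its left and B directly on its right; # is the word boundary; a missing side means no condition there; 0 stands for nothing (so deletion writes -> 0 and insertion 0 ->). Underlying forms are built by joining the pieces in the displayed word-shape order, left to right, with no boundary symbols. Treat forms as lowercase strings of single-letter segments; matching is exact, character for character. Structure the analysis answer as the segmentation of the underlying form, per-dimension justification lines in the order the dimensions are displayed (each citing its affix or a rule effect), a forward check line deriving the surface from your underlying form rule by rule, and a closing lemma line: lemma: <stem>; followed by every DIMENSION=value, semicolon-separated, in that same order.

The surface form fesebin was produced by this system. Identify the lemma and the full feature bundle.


underlying: fe-sepi-en
SUR=pa - signalled by the affix fe-
VEL=un - signalled by the affix -en
check: fesepien -> fesebien -> fesebin -> fesebin
lemma: sepi; SUR=pa; VEL=un


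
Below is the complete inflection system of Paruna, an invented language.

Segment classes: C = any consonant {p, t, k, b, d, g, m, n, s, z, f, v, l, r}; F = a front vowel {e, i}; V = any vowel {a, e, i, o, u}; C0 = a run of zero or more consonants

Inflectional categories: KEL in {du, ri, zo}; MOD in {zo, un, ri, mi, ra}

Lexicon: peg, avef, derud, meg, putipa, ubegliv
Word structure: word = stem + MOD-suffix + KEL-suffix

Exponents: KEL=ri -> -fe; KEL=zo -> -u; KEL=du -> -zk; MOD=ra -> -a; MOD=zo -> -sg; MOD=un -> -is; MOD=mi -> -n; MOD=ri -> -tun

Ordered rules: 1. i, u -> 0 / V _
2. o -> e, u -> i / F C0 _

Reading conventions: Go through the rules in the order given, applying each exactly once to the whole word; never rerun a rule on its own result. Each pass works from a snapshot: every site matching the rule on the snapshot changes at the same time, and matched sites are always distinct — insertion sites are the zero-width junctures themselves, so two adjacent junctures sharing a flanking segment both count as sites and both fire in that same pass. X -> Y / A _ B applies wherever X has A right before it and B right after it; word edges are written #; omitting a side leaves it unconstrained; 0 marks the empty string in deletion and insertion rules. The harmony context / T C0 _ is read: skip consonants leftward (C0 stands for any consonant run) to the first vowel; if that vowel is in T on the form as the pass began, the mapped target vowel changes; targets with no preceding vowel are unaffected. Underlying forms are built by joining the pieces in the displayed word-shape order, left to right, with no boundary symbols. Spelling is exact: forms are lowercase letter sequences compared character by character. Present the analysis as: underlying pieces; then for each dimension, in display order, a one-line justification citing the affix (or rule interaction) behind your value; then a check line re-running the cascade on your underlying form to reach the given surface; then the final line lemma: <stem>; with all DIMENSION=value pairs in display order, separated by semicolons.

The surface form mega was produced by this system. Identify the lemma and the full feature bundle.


underlying: meg-a-u
KEL=zo - signalled by the affix -u
MOD=ra - signalled by the affix -a
check: megau -> mega -> mega
lemma: meg; KEL=zo; MOD=ra


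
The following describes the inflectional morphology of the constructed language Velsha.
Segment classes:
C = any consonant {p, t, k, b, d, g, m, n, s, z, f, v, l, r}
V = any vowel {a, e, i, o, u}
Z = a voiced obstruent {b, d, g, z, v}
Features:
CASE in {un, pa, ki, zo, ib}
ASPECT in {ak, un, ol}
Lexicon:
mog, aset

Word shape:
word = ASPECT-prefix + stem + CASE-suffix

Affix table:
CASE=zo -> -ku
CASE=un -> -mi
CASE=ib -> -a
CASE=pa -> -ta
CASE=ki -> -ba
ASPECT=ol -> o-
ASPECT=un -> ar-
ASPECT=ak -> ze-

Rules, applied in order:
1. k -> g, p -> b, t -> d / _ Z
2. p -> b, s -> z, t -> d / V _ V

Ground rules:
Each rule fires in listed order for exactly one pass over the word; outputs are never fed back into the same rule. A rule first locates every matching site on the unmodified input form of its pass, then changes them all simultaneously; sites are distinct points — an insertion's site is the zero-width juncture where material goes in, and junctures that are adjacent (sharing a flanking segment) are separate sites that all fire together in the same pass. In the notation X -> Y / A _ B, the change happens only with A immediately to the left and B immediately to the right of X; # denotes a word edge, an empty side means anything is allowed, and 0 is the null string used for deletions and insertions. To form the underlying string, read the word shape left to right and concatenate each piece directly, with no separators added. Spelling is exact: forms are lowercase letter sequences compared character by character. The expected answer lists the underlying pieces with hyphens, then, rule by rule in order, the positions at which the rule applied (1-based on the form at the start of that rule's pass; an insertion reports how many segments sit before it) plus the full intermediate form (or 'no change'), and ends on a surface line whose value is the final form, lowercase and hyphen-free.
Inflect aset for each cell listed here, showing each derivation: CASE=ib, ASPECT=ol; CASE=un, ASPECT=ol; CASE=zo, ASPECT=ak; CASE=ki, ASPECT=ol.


cell CASE=ib, ASPECT=ol:
underlying: o-aset-a
1. k -> g, p -> b, t -> d / _ Z: no change
2. p -> b, s -> z, t -> d / V _ V: fires at position(s) 3, 5: oazeda
surface: oazeda

cell CASE=un, ASPECT=ol:
underlying: o-aset-mi
1. k -> g, p -> b, t -> d / _ Z: no change
2. p -> b, s -> z, t -> d / V _ V: fires at position(s) 3: oazetmi
surface: oazetmi

cell CASE=zo, ASPECT=ak:
underlying: ze-aset-ku
1. k -> g, p -> b, t -> d / _ Z: no change
2. p -> b, s -> z, t -> d / V _ V: fires at position(s) 4: zeazetku
surface: zeazetku

cell CASE=ki, ASPECT=ol:
underlying: o-aset-ba
1. k -> g, p -> b, t -> d / _ Z: fires at position(s) 5: oasedba
2. p -> b, s -> z, t -> d / V _ V: fires at position(s) 3: oazedba
surface: oazedba


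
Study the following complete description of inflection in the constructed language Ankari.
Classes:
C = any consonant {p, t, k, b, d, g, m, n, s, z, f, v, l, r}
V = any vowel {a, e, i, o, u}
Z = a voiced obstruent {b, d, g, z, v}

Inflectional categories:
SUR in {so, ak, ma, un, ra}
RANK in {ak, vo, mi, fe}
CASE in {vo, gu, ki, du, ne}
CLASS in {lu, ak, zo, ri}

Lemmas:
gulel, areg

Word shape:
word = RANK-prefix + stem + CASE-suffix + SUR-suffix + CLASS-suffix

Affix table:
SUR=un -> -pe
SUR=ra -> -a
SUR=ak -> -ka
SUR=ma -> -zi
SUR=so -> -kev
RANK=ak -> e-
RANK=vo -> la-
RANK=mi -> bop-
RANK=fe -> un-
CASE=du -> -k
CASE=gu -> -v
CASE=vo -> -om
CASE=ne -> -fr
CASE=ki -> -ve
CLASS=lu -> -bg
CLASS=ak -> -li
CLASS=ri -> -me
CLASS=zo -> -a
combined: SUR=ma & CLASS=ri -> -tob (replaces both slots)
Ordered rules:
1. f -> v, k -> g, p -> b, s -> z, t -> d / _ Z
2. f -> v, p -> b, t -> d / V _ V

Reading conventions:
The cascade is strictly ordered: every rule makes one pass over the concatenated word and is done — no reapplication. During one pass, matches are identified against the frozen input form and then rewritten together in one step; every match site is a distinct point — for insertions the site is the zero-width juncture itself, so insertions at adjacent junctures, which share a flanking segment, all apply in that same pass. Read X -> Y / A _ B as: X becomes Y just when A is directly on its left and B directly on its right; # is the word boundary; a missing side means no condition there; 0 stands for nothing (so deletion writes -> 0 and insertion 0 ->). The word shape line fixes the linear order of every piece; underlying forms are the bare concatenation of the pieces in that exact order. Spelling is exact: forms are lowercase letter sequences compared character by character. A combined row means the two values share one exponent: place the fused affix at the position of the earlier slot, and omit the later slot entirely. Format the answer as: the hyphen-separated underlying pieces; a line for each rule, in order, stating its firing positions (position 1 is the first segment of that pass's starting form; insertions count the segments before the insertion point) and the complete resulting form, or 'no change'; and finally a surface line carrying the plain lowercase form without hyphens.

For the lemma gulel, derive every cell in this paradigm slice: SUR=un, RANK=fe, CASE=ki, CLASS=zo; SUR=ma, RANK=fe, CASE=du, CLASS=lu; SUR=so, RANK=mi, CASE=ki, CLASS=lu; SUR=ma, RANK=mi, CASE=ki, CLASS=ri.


cell SUR=un, RANK=fe, CASE=ki, CLASS=zo:
underlying: un-gulel-ve-pe-a
1. f -> v, k -> g, p -> b, s -> z, t -> d / _ Z: no change
2. f -> v, p -> b, t -> d / V _ V: fires at position(s) 10: ungulelvebea
surface: ungulelvebea

cell SUR=ma, RANK=fe, CASE=du, CLASS=lu:
underlying: un-gulel-k-zi-bg
1. f -> v, k -> g, p -> b, s -> z, t -> d / _ Z: fires at position(s) 8: ungulelgzibg
2. f -> v, p -> b, t -> d / V _ V: no change
surface: ungulelgzibg

cell SUR=so, RANK=mi, CASE=ki, CLASS=lu:
underlying: bop-gulel-ve-kev-bg
1. f -> v, k -> g, p -> b, s -> z, t -> d / _ Z: fires at position(s) 3: bobgulelvekevbg
2. f -> v, p -> b, t -> d / V _ V: no change
surface: bobgulelvekevbg

cell SUR=ma, RANK=mi, CASE=ki, CLASS=ri:
underlying: bop-gulel-ve-tob
1. f -> v, k -> g, p -> b, s -> z, t -> d / _ Z: fires at position(s) 3: bobgulelvetob
2. f -> v, p -> b, t -> d / V _ V: fires at position(s) 11: bobgulelvedob
surface: bobgulelvedob


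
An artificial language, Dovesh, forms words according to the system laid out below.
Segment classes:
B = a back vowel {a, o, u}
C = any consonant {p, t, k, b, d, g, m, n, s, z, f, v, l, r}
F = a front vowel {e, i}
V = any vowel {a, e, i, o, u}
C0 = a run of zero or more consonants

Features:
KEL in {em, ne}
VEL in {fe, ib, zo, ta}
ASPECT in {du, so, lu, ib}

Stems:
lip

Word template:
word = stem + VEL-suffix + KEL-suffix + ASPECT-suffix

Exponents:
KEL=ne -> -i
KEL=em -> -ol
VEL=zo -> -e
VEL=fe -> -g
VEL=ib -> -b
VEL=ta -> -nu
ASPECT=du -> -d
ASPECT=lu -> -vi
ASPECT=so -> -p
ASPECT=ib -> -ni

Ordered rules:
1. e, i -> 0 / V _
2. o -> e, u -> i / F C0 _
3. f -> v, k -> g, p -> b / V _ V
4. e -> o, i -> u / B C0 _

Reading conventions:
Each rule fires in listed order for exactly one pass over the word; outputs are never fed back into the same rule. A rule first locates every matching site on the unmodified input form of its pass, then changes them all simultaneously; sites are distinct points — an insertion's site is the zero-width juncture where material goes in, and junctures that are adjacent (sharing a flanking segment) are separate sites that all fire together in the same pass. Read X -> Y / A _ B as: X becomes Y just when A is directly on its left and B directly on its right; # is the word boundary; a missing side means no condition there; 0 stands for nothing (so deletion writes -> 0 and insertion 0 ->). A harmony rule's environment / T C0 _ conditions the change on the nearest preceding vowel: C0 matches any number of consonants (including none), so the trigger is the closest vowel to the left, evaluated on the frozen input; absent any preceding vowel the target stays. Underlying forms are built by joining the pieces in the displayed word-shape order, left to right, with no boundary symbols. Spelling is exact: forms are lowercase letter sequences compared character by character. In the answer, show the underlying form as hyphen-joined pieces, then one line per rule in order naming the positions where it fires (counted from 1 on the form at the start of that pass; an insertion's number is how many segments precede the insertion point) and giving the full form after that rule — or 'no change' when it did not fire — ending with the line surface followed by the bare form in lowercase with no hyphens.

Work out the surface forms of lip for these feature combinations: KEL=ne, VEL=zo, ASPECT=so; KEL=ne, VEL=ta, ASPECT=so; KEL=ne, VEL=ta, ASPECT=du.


cell KEL=ne, VEL=zo, ASPECT=so:
underlying: lip-e-i-p
1. e, i -> 0 / V _: fires at position(s) 5: lipep
2. o -> e, u -> i / F C0 _: no change
3. f -> v, k -> g, p -> b / V _ V: fires at position(s) 3: libep
4. e -> o, i -> u / B C0 _: no change
surface: libep

cell KEL=ne, VEL=ta, ASPECT=so:
underlying: lip-nu-i-p
1. e, i -> 0 / V _: fires at position(s) 6: lipnup
2. o -> e, u -> i / F C0 _: fires at position(s) 5: lipnip
3. f -> v, k -> g, p -> b / V _ V: no change
4. e -> o, i -> u / B C0 _: no change
surface: lipnip

cell KEL=ne, VEL=ta, ASPECT=du:
underlying: lip-nu-i-d
1. e, i -> 0 / V _: fires at position(s) 6: lipnud
2. o -> e, u -> i / F C0 _: fires at position(s) 5: lipnid
3. f -> v, k -> g, p -> b / V _ V: no change
4. e -> o, i -> u / B C0 _: no change
surface: lipnid


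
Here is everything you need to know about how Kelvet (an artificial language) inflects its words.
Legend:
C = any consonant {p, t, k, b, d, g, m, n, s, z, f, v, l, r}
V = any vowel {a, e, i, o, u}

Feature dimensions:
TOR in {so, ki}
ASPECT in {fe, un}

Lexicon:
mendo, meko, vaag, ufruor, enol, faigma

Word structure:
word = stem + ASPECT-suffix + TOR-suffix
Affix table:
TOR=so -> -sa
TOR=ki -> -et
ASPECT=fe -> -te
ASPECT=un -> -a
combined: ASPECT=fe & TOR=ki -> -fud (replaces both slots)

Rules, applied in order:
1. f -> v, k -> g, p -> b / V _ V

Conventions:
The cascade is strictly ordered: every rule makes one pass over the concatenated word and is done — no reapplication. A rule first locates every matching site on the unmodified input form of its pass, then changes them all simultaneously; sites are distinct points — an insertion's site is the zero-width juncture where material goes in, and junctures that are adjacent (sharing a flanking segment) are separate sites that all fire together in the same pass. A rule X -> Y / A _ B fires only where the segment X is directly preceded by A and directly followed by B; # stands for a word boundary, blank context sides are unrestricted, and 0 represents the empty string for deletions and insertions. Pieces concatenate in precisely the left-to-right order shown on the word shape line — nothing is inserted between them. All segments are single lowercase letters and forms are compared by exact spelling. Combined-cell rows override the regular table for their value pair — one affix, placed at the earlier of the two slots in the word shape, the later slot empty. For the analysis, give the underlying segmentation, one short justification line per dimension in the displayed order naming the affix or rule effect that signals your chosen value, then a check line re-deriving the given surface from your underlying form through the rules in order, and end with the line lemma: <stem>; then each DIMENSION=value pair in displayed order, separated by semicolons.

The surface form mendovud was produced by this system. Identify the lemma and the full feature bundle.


underlying: mendo-fud
TOR=ki - signalled by the combined affix row
ASPECT=fe - signalled by the combined affix row
check: mendofud -> mendovud
lemma: mendo; TOR=ki; ASPECT=fe


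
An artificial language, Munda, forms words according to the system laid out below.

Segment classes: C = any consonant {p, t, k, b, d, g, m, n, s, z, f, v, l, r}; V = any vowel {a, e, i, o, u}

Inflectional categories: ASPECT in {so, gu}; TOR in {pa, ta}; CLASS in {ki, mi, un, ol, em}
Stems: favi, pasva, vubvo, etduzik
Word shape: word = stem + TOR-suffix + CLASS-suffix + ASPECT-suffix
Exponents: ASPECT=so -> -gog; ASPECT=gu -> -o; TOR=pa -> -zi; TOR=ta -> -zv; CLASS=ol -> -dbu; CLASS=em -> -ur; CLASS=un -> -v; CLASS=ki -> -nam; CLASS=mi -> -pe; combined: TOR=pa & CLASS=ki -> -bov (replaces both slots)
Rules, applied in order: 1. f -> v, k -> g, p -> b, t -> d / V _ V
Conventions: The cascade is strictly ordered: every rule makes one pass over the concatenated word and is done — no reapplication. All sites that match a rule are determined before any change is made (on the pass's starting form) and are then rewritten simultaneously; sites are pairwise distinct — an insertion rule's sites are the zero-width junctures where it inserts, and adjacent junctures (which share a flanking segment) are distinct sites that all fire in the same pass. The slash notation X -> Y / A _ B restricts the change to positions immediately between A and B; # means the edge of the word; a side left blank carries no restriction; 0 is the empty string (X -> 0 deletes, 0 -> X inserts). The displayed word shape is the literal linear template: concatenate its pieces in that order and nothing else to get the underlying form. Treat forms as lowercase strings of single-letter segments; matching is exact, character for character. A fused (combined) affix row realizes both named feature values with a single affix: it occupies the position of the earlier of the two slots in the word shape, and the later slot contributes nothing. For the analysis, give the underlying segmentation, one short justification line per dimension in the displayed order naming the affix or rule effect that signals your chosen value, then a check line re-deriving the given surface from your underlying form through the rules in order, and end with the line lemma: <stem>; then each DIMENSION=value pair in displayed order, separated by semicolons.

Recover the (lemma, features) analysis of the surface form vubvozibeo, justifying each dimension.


underlying: vubvo-zi-pe-o
ASPECT=gu - signalled by the affix -o
TOR=pa - signalled by the affix -zi
CLASS=mi - signalled by the affix -pe
check: vubvozipeo -> vubvozibeo
lemma: vubvo; ASPECT=gu; TOR=pa; CLASS=mi


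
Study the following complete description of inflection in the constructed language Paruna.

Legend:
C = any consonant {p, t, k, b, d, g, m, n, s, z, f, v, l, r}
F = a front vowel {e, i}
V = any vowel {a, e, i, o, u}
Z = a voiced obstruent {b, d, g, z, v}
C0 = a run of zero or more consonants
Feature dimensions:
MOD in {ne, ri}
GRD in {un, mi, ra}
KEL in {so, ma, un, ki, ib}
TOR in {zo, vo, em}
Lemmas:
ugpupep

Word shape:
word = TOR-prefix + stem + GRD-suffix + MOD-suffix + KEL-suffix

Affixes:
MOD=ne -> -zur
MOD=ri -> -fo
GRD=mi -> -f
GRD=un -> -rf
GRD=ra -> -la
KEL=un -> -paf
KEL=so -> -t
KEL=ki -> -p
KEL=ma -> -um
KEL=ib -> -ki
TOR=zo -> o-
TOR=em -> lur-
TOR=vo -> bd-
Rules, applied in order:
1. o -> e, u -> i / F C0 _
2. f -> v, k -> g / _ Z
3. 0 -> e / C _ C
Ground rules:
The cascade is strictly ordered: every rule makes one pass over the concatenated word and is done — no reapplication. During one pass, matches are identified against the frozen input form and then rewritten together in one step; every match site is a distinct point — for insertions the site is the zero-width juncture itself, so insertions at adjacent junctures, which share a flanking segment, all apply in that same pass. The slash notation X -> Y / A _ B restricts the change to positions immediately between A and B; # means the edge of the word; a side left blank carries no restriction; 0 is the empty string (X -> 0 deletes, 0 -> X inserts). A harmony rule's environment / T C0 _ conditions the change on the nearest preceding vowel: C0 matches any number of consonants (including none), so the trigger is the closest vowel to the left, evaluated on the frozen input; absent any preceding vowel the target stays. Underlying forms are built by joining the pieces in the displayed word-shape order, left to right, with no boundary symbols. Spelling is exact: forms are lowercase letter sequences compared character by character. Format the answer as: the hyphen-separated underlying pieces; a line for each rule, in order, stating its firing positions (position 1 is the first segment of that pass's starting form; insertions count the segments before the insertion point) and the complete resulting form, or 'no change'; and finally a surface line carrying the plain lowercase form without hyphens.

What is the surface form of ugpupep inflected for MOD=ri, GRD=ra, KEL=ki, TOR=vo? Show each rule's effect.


underlying: bd-ugpupep-la-fo-p
1. o -> e, u -> i / F C0 _: no change
2. f -> v, k -> g / _ Z: no change
3. 0 -> e / C _ C: inserts after position(s) 1, 4, 9: bedugepupepelafop
surface: bedugepupepelafop


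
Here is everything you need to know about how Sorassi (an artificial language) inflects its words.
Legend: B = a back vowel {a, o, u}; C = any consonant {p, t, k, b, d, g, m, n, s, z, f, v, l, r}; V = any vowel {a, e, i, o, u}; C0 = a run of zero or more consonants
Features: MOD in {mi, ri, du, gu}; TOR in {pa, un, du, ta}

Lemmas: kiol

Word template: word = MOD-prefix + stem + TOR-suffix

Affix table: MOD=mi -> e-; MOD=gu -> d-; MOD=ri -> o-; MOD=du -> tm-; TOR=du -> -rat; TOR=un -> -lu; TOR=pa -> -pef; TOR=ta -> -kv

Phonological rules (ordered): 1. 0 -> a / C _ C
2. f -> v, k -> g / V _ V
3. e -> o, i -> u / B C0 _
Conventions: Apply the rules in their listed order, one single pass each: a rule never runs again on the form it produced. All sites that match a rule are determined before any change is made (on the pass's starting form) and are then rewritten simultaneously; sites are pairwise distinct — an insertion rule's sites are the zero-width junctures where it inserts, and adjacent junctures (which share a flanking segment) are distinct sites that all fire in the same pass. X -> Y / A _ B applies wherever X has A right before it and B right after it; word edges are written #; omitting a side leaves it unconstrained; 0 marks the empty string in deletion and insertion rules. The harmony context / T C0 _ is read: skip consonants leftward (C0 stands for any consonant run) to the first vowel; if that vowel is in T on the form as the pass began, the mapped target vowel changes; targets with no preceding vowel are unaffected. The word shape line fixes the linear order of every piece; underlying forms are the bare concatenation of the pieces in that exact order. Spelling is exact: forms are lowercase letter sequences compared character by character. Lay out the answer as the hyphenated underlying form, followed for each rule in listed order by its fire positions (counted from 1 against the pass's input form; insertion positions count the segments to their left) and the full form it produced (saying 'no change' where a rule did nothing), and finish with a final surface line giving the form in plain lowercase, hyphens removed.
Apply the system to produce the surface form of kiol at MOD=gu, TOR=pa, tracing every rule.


underlying: d-kiol-pef
1. 0 -> a / C _ C: inserts after position(s) 1, 5: dakiolapef
2. f -> v, k -> g / V _ V: fires at position(s) 3: dagiolapef
3. e -> o, i -> u / B C0 _: fires at position(s) 4, 9: daguolapof
surface: daguolapof


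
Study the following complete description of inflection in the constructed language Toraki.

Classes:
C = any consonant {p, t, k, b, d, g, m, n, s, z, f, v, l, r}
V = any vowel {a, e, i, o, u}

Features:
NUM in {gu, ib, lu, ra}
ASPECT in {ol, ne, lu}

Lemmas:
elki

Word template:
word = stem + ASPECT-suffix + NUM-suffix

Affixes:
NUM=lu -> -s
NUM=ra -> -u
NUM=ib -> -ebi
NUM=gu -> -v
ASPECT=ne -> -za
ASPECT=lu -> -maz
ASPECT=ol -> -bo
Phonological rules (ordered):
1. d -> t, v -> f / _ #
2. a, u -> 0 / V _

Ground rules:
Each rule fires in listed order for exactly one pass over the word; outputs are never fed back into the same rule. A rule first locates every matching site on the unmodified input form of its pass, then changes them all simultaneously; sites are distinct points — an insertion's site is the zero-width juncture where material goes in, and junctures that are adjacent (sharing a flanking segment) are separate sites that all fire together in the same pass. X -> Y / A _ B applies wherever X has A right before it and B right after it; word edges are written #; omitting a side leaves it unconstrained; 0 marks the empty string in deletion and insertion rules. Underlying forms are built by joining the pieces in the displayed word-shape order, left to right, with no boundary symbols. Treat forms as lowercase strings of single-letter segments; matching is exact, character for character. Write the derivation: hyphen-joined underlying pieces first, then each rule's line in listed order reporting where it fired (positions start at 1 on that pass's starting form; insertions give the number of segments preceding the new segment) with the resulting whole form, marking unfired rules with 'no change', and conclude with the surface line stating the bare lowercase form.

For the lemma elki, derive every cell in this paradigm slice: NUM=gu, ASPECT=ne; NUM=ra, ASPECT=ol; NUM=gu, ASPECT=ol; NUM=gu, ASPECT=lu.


cell NUM=gu, ASPECT=ne:
underlying: elki-za-v
1. d -> t, v -> f / _ #: fires at position(s) 7: elkizaf
2. a, u -> 0 / V _: no change
surface: elkizaf

cell NUM=ra, ASPECT=ol:
underlying: elki-bo-u
1. d -> t, v -> f / _ #: no change
2. a, u -> 0 / V _: fires at position(s) 7: elkibo
surface: elkibo

cell NUM=gu, ASPECT=ol:
underlying: elki-bo-v
1. d -> t, v -> f / _ #: fires at position(s) 7: elkibof
2. a, u -> 0 / V _: no change
surface: elkibof

cell NUM=gu, ASPECT=lu:
underlying: elki-maz-v
1. d -> t, v -> f / _ #: fires at position(s) 8: elkimazf
2. a, u -> 0 / V _: no change
surface: elkimazf


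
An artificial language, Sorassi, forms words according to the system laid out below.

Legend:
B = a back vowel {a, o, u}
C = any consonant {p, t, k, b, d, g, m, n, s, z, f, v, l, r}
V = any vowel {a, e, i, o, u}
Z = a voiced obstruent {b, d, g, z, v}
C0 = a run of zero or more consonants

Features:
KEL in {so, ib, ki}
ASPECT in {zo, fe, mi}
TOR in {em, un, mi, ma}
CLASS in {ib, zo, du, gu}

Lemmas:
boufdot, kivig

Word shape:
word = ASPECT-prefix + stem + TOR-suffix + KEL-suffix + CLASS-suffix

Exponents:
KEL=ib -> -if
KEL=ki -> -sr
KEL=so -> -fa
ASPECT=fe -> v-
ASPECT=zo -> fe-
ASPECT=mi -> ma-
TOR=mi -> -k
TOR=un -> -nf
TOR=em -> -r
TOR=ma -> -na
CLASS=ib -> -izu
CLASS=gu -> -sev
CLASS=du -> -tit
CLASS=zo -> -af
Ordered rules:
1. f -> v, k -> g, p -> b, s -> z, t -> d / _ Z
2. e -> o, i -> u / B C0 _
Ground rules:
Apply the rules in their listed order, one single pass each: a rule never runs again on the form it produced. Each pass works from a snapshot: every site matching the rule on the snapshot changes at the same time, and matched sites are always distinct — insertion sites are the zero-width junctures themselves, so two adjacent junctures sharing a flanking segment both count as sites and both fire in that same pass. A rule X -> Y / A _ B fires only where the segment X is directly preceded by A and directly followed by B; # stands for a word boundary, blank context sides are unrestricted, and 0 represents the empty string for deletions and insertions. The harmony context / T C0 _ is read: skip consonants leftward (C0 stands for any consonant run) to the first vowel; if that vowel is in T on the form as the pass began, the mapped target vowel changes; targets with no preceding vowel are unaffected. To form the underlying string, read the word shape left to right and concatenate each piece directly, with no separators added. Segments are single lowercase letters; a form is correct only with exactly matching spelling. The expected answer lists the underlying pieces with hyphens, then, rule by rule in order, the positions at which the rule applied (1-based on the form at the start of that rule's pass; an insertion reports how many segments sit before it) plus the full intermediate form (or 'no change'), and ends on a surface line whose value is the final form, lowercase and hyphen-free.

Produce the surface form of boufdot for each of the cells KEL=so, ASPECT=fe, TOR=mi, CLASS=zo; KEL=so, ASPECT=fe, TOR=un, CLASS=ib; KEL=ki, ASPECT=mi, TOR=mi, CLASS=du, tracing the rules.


cell KEL=so, ASPECT=fe, TOR=mi, CLASS=zo:
underlying: v-boufdot-k-fa-af
1. f -> v, k -> g, p -> b, s -> z, t -> d / _ Z: fires at position(s) 5: vbouvdotkfaaf
2. e -> o, i -> u / B C0 _: no change
surface: vbouvdotkfaaf

cell KEL=so, ASPECT=fe, TOR=un, CLASS=ib:
underlying: v-boufdot-nf-fa-izu
1. f -> v, k -> g, p -> b, s -> z, t -> d / _ Z: fires at position(s) 5: vbouvdotnffaizu
2. e -> o, i -> u / B C0 _: fires at position(s) 13: vbouvdotnffauzu
surface: vbouvdotnffauzu

cell KEL=ki, ASPECT=mi, TOR=mi, CLASS=du:
underlying: ma-boufdot-k-sr-tit
1. f -> v, k -> g, p -> b, s -> z, t -> d / _ Z: fires at position(s) 6: mabouvdotksrtit
2. e -> o, i -> u / B C0 _: fires at position(s) 14: mabouvdotksrtut
surface: mabouvdotksrtut


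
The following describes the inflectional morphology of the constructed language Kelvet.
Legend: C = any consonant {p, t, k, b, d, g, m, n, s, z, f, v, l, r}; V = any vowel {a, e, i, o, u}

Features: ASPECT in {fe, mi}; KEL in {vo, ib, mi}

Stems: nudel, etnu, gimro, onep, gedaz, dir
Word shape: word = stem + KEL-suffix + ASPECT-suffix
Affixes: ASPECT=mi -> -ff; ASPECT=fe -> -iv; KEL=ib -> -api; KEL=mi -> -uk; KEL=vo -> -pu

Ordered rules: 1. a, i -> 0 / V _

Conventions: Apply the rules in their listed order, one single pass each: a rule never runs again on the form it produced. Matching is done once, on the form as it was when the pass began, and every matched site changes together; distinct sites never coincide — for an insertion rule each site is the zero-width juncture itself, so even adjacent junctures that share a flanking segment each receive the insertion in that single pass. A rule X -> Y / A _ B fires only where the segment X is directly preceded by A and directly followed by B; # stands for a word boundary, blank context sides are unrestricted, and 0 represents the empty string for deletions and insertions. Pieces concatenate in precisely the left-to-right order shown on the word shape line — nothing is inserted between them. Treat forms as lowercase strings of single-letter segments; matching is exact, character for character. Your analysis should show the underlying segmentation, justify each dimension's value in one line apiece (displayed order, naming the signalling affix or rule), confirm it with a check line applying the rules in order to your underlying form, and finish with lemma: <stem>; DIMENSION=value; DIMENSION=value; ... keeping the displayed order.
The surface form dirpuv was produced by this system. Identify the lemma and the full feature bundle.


underlying: dir-pu-iv
ASPECT=fe - signalled by the affix -iv
KEL=vo - signalled by the affix -pu
check: dirpuiv -> dirpuv
lemma: dir; ASPECT=fe; KEL=vo


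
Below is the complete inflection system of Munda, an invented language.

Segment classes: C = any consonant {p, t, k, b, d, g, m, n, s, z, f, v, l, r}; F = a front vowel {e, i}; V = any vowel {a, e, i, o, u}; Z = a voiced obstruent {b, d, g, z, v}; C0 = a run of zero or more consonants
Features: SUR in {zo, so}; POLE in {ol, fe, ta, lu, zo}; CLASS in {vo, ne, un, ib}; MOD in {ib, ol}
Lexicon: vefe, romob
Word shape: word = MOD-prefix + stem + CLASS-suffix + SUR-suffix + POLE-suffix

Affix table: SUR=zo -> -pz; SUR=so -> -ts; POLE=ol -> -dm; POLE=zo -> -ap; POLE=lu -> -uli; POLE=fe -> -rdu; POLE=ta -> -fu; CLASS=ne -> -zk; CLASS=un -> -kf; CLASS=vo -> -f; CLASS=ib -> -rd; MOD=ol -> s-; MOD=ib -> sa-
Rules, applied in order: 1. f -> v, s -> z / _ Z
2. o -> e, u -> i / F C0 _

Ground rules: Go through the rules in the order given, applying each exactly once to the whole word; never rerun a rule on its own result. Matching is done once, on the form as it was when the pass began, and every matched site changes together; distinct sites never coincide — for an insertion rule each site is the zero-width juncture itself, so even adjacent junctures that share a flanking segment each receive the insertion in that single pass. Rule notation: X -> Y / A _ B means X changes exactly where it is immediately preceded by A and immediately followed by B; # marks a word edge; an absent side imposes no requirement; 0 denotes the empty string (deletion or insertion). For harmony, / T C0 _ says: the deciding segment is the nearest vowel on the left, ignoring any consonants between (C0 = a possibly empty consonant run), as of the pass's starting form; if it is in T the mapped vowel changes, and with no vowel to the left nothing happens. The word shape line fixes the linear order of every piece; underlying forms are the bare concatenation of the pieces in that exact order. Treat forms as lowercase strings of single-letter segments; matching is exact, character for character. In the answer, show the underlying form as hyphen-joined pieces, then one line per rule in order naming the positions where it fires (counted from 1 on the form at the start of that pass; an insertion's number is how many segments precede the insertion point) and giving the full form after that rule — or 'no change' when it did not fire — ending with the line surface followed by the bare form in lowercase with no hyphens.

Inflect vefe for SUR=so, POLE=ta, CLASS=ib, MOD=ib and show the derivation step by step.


underlying: sa-vefe-rd-ts-fu
1. f -> v, s -> z / _ Z: no change
2. o -> e, u -> i / F C0 _: fires at position(s) 12: saveferdtsfi
surface: saveferdtsfi


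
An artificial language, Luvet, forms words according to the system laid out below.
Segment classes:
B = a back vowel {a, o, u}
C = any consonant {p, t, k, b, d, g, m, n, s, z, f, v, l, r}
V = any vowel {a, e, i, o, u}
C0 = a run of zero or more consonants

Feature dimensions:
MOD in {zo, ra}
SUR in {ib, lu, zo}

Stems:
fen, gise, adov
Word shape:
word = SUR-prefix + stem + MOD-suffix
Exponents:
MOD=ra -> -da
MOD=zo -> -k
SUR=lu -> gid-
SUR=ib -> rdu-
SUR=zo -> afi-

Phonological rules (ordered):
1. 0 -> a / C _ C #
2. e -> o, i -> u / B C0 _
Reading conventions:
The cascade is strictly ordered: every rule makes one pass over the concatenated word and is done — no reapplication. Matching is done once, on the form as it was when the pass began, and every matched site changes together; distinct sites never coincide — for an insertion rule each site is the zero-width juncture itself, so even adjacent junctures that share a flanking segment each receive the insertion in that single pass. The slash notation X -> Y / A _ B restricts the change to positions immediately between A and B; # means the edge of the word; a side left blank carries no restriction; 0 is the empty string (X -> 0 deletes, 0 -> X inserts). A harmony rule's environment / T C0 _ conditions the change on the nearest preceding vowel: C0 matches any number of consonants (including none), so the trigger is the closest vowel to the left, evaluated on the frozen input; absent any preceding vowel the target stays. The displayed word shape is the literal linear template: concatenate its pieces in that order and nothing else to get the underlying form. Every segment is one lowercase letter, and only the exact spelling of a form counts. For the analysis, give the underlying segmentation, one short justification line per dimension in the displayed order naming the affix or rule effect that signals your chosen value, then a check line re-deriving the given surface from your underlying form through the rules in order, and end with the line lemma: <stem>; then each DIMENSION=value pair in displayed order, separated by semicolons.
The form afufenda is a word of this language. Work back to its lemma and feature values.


underlying: afi-fen-da
MOD=ra - signalled by the affix -da
SUR=zo - signalled by the affix afi-
check: afifenda -> afifenda -> afufenda
lemma: fen; MOD=ra; SUR=zo


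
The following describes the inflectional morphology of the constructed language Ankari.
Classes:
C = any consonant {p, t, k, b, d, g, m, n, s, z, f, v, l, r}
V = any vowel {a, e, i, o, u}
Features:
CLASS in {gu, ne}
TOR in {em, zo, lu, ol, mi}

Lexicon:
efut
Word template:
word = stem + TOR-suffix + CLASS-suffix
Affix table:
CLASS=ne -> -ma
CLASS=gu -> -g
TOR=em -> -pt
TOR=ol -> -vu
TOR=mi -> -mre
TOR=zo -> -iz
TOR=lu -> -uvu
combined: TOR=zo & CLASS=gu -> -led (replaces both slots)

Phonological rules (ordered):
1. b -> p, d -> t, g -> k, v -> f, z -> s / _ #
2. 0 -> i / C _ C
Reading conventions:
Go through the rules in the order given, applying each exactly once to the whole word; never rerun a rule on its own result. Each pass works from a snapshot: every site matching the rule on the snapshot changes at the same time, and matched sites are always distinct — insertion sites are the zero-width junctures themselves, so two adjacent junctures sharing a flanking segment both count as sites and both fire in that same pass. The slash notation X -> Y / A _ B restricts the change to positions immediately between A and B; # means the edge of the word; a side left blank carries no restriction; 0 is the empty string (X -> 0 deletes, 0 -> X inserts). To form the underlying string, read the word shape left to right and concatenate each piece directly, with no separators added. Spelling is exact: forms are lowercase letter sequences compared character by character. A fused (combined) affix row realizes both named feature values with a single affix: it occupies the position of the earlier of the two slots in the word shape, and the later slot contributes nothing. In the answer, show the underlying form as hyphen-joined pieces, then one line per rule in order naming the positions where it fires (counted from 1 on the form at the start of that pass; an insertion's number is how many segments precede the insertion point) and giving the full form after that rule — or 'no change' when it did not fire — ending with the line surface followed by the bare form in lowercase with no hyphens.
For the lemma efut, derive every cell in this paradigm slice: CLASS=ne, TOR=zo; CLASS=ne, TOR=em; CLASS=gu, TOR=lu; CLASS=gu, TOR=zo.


cell CLASS=ne, TOR=zo:
underlying: efut-iz-ma
1. b -> p, d -> t, g -> k, v -> f, z -> s / _ #: no change
2. 0 -> i / C _ C: inserts after position(s) 6: efutizima
surface: efutizima

cell CLASS=ne, TOR=em:
underlying: efut-pt-ma
1. b -> p, d -> t, g -> k, v -> f, z -> s / _ #: no change
2. 0 -> i / C _ C: inserts after position(s) 4, 5, 6: efutipitima
surface: efutipitima

cell CLASS=gu, TOR=lu:
underlying: efut-uvu-g
1. b -> p, d -> t, g -> k, v -> f, z -> s / _ #: fires at position(s) 8: efutuvuk
2. 0 -> i / C _ C: no change
surface: efutuvuk

cell CLASS=gu, TOR=zo:
underlying: efut-led
1. b -> p, d -> t, g -> k, v -> f, z -> s / _ #: fires at position(s) 7: efutlet
2. 0 -> i / C _ C: inserts after position(s) 4: efutilet
surface: efutilet


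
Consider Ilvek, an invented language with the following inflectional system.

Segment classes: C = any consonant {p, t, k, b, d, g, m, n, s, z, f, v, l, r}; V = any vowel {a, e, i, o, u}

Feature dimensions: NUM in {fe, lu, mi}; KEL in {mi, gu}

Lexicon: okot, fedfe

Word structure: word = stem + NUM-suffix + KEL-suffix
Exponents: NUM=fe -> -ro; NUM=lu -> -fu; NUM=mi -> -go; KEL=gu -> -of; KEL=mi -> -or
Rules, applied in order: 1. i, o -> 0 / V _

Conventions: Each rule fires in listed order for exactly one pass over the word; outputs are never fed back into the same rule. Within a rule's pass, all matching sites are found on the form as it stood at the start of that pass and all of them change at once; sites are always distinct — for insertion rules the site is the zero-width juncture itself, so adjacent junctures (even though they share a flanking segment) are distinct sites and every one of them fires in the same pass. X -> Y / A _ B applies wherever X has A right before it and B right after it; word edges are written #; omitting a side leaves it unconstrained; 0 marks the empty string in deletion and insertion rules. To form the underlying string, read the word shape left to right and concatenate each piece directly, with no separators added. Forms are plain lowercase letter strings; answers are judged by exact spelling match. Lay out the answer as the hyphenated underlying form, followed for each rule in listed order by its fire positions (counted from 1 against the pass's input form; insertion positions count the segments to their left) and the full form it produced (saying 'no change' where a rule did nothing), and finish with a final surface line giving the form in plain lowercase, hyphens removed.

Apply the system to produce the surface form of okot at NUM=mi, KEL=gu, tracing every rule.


underlying: okot-go-of
1. i, o -> 0 / V _: fires at position(s) 7: okotgof
surface: okotgof
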